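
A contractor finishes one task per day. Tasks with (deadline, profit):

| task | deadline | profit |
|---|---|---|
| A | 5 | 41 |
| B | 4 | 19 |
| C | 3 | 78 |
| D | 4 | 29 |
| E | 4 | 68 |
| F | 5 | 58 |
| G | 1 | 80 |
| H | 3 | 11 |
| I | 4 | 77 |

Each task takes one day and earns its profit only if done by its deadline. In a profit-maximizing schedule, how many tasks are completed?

5

Profit order: G=80 C=78 I=77 E=68 F=58 A=41 D=29 B=19 H=11
Assign: G→slot 1, C→slot 3, I→slot 4, E→slot 2, F→slot 5, A skipped, D skipped, B skipped, H skipped.
Slots: [1:G] [2:E] [3:C] [4:I] [5:F]
5 of 9 scheduled.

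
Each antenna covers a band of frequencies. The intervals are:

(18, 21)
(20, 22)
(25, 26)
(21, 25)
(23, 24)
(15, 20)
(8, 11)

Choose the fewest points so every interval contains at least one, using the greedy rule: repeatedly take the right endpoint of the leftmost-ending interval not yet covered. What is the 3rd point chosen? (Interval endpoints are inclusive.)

24

Sorted: [8,11] [15,20] [18,21] [20,22] [23,24] [21,25] [25,26]
{[8,11]} hit by 11; {[15,20],[18,21],[20,22]} hit by 20; {[23,24],[21,25]} hit by 24; {[25,26]} hit by 26.
Points: 11, 20, 24, 26 (4 total).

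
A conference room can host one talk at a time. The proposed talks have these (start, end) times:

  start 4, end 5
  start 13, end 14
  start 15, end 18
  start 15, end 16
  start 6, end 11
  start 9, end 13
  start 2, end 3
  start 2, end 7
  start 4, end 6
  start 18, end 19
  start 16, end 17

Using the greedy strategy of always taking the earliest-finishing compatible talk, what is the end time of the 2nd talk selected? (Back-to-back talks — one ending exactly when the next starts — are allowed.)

By end time: (2,3), (4,5), (4,6), (2,7), (6,11), (9,13), (13,14), (15,16), (16,17), (15,18), (18,19).
Pick (2,3); next start ≥ 3 → (4,5); next start ≥ 5 → (6,11); next start ≥ 11 → (13,14); next start ≥ 14 → (15,16); next start ≥ 16 → (16,17); next start ≥ 17 → (18,19).
Selected: (2,3) (4,5) (6,11) (13,14) (15,16) (16,17) (18,19)

5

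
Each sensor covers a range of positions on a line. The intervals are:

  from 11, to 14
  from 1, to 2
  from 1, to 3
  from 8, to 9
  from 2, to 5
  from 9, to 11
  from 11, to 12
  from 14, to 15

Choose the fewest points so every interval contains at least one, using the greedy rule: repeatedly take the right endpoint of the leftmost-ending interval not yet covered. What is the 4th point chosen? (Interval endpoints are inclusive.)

Sorted: [1,2] [1,3] [2,5] [8,9] [9,11] [11,12] [11,14] [14,15]
{[1,2],[1,3],[2,5]} hit by 2; {[8,9],[9,11]} hit by 9; {[11,12],[11,14]} hit by 12; {[14,15]} hit by 15.
Points: 2, 9, 12, 15 (4 total).

15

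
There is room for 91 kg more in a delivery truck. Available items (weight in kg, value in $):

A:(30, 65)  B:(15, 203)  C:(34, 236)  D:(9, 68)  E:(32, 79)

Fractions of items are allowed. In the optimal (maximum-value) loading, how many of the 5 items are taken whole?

4

Ratios (sorted): B 13.53, D 7.56, C 6.94, E 2.47, A 2.17
take B (15 @ 203); take D (9 @ 68); take C (34 @ 236); take E (32 @ 79); take 1/30 of A → 2.17. Capacity used 91/91.
4 item(s) taken whole; one partial (take 1/30 of A).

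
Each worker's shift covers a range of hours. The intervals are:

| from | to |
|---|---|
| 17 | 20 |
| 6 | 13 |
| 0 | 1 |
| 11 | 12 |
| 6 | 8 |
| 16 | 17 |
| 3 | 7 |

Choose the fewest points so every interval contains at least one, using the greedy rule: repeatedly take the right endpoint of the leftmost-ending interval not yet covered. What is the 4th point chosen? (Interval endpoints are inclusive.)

Process intervals by earliest right end; each time one isn't hit yet, stab at its right endpoint.
By right end: [0,1]  [3,7]  [6,8]  [11,12]  [6,13]  [16,17]  [17,20]
[0,1] uncovered → point at 1; [3,7] uncovered → point at 7; [11,12] uncovered → point at 12; [16,17] uncovered → point at 17.
Points: 1, 7, 12, 17 (4 total).

17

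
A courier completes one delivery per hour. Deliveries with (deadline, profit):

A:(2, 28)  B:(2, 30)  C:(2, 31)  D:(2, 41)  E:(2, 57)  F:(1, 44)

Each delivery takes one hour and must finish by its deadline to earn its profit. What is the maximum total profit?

101

Profit order: E=57 F=44 D=41 C=31 B=30 A=28
Assign: E→slot 2, F→slot 1, D skipped, C skipped, B skipped, A skipped.
Slots: [1:F] [2:E]
Profit = 44 + 57 = 101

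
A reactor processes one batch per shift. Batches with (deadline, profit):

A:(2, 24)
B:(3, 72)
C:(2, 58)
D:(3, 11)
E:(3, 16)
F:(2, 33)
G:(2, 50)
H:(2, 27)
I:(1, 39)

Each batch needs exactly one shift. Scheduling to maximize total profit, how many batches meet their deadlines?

Sort by profit descending; place each in the latest free slot ≤ its deadline.
By profit: B(d3,72), C(d2,58), G(d2,50), I(d1,39), F(d2,33), H(d2,27), A(d2,24), E(d3,16), D(d3,11)
B→slot 3; C→slot 2; G→slot 1; I skipped; F skipped; H skipped; A skipped; E skipped; D skipped.
3 of 9 scheduled.

3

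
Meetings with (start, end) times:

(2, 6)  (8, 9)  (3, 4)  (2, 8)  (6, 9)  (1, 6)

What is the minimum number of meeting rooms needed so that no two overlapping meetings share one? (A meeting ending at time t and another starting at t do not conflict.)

4

The answer is the maximum number of intervals overlapping at any instant.
starts: [1, 2, 2, 3, 6, 8]
ends:   [4, 6, 6, 8, 9, 9]
s1→1 s2→2 s2→3 s3→4  — peak 4.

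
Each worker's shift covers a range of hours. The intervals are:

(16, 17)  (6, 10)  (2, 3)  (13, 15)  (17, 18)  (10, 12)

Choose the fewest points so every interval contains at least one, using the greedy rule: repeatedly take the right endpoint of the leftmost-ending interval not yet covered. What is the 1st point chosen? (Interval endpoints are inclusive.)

3

Sort by right endpoint; whenever an interval is uncovered, place a point at its right end.
Sorted: [2,3] [6,10] [10,12] [13,15] [16,17] [17,18]
{[2,3]} hit by 3; {[6,10],[10,12]} hit by 10; {[13,15]} hit by 15; {[16,17],[17,18]} hit by 17.
Points: 3, 10, 15, 17 (4 total).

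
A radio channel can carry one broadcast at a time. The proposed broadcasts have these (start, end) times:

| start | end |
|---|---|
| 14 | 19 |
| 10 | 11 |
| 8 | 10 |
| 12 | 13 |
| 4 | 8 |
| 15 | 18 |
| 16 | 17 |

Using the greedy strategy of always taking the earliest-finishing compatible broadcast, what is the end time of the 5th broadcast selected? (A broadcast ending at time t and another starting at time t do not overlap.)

17

Sorted by end: (4,8)  (8,10)  (10,11)  (12,13)  (16,17)  (15,18)  (14,19)
take (4,8); take (8,10); take (10,11); take (12,13); take (16,17).
Selected: (4,8) (8,10) (10,11) (12,13) (16,17)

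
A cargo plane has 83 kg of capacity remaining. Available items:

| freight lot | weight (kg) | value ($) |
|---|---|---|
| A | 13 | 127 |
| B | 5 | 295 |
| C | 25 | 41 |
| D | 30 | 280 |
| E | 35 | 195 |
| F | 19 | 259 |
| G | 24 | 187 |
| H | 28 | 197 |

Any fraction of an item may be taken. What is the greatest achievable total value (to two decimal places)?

1085.67

Ratios (sorted): B 59.00, F 13.63, A 9.77, D 9.33, G 7.79, H 7.04, E 5.57, C 1.64
take B (5 @ 295); take F (19 @ 259); take A (13 @ 127); take D (30 @ 280); take 16/24 of G → 124.67. Capacity used 83/83.
Total value = 1085.67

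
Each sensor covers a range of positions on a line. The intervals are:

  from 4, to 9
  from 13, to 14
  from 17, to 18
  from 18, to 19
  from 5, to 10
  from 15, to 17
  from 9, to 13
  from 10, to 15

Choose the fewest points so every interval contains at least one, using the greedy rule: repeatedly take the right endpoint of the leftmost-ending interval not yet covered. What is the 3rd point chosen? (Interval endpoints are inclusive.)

Sorted: [4,9] [5,10] [9,13] [13,14] [10,15] [15,17] [17,18] [18,19]
{[4,9],[5,10],[9,13]} hit by 9; {[13,14],[10,15]} hit by 14; {[15,17],[17,18]} hit by 17; {[18,19]} hit by 19.
Points: 9, 14, 17, 19 (4 total).

17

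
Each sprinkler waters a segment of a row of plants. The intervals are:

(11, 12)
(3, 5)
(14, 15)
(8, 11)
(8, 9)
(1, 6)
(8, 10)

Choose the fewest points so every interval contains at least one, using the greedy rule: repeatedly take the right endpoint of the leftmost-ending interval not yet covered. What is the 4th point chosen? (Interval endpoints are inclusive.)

By right end: [3,5]  [1,6]  [8,9]  [8,10]  [8,11]  [11,12]  [14,15]
[3,5] uncovered → point at 5; [8,9] uncovered → point at 9; [11,12] uncovered → point at 12; [14,15] uncovered → point at 15.
Points: 5, 9, 12, 15 (4 total).

15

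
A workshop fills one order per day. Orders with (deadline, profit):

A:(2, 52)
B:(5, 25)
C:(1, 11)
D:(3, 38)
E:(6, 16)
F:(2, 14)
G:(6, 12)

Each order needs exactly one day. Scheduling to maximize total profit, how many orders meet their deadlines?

6

Sort by profit descending; place each in the latest free slot ≤ its deadline.
By profit: A(d2,52), D(d3,38), B(d5,25), E(d6,16), F(d2,14), G(d6,12), C(d1,11)
A→slot 2; D→slot 3; B→slot 5; E→slot 6; F→slot 1; G→slot 4; C skipped.
6 of 7 scheduled.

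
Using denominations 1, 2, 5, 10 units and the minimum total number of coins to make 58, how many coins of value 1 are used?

1

58 = 5×10 + 1×5 + 1×2 + 1×1
Count of 1: 1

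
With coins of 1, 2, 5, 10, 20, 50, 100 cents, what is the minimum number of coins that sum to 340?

5

Use the largest denomination that fits, subtract, and repeat.
340 = 3×100 + 2×20
Total coins = 3 + 2 = 5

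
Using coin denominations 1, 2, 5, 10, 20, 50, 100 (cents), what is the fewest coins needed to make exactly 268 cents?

7

268 = 2×100 + 1×50 + 1×10 + 1×5 + 1×2 + 1×1
Total coins = 2 + 1 + 1 + 1 + 1 + 1 = 7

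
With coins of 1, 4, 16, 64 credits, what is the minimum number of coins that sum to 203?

8

Use the largest denomination that fits, subtract, and repeat.
203 = 3×64 + 2×4 + 3×1
Total coins = 3 + 2 + 3 = 8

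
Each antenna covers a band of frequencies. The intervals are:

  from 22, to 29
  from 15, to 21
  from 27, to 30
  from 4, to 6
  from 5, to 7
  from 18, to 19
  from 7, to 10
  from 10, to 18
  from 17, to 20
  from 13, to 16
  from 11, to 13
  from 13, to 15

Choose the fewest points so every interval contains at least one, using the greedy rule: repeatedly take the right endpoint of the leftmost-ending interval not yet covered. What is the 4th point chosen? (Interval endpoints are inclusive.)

19

Sort by right endpoint; whenever an interval is uncovered, place a point at its right end.
By right end: [4,6]  [5,7]  [7,10]  [11,13]  [13,15]  [13,16]  [10,18]  [18,19]  [17,20]  [15,21]  [22,29]  [27,30]
[4,6] uncovered → point at 6; [7,10] uncovered → point at 10; [11,13] uncovered → point at 13; [18,19] uncovered → point at 19; [22,29] uncovered → point at 29.
Points: 6, 10, 13, 19, 29 (5 total).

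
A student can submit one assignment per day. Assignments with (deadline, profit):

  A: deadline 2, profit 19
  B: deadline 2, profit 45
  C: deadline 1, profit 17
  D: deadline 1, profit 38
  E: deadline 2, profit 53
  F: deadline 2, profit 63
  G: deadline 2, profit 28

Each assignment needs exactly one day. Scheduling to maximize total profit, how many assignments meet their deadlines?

Take jobs in profit order; each goes to the latest open slot no later than its deadline.
By profit: F(d2,63), E(d2,53), B(d2,45), D(d1,38), G(d2,28), A(d2,19), C(d1,17)
F→slot 2; E→slot 1; B skipped; D skipped; G skipped; A skipped; C skipped.
2 of 7 scheduled.

2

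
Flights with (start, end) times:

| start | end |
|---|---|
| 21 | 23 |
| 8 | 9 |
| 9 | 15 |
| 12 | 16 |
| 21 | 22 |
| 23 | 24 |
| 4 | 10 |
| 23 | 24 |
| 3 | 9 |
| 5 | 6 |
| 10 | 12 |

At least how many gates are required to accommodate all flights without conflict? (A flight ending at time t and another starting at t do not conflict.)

3

Count concurrent intervals with a sweep; the peak is the room count.
Events (time:±→running): 3:+→1 4:+→2 5:+→3 … peak 3.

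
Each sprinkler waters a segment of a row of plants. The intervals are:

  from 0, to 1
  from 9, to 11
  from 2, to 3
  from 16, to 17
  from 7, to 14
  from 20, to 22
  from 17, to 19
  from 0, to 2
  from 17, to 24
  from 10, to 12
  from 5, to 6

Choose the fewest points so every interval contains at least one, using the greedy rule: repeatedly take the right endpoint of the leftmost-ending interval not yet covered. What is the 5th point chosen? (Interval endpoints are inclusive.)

17

Process intervals by earliest right end; each time one isn't hit yet, stab at its right endpoint.
Sorted: [0,1] [0,2] [2,3] [5,6] [9,11] [10,12] [7,14] [16,17] [17,19] [20,22] [17,24]
{[0,1],[0,2]} hit by 1; {[2,3]} hit by 3; {[5,6]} hit by 6; {[9,11],[10,12],[7,14]} hit by 11; {[16,17],[17,19]} hit by 17; {[20,22],[17,24]} hit by 22.
Points: 1, 3, 6, 11, 17, 22 (6 total).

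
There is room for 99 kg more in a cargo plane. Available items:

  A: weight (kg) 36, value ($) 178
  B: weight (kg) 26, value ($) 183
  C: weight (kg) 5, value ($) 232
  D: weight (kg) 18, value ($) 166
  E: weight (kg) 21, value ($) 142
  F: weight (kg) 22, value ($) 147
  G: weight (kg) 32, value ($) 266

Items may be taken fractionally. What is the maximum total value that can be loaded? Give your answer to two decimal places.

968.71

Ratios (sorted): C 46.40, D 9.22, G 8.31, B 7.04, E 6.76, F 6.68, A 4.94
take C (5 @ 232); take D (18 @ 166); take G (32 @ 266); take B (26 @ 183); take 18/21 of E → 121.71. Capacity used 99/99.
Total value = 968.71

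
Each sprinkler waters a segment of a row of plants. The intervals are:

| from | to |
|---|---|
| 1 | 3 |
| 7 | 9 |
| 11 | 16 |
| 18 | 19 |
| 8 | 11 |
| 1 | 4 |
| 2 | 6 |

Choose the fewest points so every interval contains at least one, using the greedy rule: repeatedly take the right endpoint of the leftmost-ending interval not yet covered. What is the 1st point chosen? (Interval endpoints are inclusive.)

Sort by right endpoint; whenever an interval is uncovered, place a point at its right end.
Sorted: [1,3] [1,4] [2,6] [7,9] [8,11] [11,16] [18,19]
{[1,3],[1,4],[2,6]} hit by 3; {[7,9],[8,11]} hit by 9; {[11,16]} hit by 16; {[18,19]} hit by 19.
Points: 3, 9, 16, 19 (4 total).

3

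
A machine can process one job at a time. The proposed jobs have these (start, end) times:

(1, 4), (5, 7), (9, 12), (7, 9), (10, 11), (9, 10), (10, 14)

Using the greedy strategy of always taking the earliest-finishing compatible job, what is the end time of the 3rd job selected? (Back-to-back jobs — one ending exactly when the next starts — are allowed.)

9

Order by finish time; keep every interval that doesn't clash with the previous kept one.
Sorted by end: (1,4)  (5,7)  (7,9)  (9,10)  (10,11)  (9,12)  (10,14)
take (1,4); take (5,7); take (7,9); take (9,10); take (10,11); skip (9,12).
Selected: (1,4) (5,7) (7,9) (9,10) (10,11)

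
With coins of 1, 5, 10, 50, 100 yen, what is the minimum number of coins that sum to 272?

Greedy: take as many of the largest coin as possible, then repeat with the remainder.
272 = 2×100 + 1×50 + 2×10 + 2×1
Total coins = 2 + 1 + 2 + 2 = 7

7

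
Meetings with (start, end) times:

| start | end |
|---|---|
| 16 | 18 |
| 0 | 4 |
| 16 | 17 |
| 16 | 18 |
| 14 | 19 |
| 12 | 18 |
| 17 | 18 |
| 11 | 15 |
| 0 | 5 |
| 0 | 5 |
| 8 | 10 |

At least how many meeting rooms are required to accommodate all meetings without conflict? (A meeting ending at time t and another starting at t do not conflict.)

Events (time:±→running): 0:+→1 0:+→2 0:+→3 4:-→2 5:-→1 5:-→0 8:+→1 10:-→0 11:+→1 12:+→2 14:+→3 15:-→2 16:+→3 16:+→4 16:+→5 … peak 5.

5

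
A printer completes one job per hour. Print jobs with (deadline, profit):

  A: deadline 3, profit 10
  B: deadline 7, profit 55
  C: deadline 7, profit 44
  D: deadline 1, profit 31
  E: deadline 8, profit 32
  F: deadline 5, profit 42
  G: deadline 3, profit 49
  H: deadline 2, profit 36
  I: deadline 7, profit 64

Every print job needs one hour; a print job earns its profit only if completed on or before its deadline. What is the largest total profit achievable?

Sort by profit descending; place each in the latest free slot ≤ its deadline.
Profit order: I=64 B=55 G=49 C=44 F=42 H=36 E=32 D=31 A=10
Assign: I→slot 7, B→slot 6, G→slot 3, C→slot 5, F→slot 4, H→slot 2, E→slot 8, D→slot 1, A skipped.
Slots: [1:D] [2:H] [3:G] [4:F] [5:C] [6:B] [7:I] [8:E]
Profit = 31 + 36 + 49 + 42 + 44 + 55 + 64 + 32 = 353

353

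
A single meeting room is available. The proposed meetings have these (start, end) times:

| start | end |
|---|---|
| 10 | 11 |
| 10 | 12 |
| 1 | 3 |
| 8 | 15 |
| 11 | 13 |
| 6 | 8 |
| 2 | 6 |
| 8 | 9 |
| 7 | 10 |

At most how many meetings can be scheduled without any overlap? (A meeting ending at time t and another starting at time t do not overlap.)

5

Sorted by end: (1,3)  (2,6)  (6,8)  (8,9)  (7,10)  (10,11)  (10,12)  (11,13)  (8,15)
take (1,3); take (6,8); take (8,9); take (10,11); take (11,13).
Selected 5 meetings.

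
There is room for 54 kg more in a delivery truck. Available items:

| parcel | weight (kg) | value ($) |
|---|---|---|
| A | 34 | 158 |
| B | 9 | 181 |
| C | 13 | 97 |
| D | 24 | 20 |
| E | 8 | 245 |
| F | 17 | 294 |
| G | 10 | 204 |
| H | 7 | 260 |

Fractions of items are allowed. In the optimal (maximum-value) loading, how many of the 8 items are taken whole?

5

Order: H (260/7=37.14) > E (245/8=30.62) > G (204/10=20.40) > B (181/9=20.11) > F (294/17=17.29) > C (97/13=7.46) > A (158/34=4.65) > D (20/24=0.83)
Fill: take H (7 @ 260) → take E (8 @ 245) → take G (10 @ 204) → take B (9 @ 181) → take F (17 @ 294) → take 3/13 of C → 22.38; 54/54 used.
5 item(s) taken whole; one partial (take 3/13 of C).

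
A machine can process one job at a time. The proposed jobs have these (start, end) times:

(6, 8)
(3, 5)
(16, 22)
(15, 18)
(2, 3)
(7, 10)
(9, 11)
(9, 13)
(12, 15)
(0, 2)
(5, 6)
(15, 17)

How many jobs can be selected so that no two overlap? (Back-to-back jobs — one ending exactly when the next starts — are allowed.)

8

Sort by end time and greedily take each interval whose start is ≥ the last chosen end.
By end time: (0,2), (2,3), (3,5), (5,6), (6,8), (7,10), (9,11), (9,13), (12,15), (15,17), (15,18), (16,22).
Pick (0,2); next start ≥ 2 → (2,3); next start ≥ 3 → (3,5); next start ≥ 5 → (5,6); next start ≥ 6 → (6,8); next start ≥ 8 → (9,11); next start ≥ 11 → (12,15); next start ≥ 15 → (15,17).
Selected 8 jobs.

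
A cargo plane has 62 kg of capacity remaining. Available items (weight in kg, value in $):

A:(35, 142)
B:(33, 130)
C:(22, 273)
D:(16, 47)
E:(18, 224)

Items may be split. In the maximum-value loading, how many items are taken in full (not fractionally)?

2

Sort by value per unit weight and fill in that order.
Ratios (sorted): E 12.44, C 12.41, A 4.06, B 3.94, D 2.94
take E (18 @ 224); take C (22 @ 273); take 22/35 of A → 89.26. Capacity used 62/62.
2 item(s) taken whole; one partial (take 22/35 of A).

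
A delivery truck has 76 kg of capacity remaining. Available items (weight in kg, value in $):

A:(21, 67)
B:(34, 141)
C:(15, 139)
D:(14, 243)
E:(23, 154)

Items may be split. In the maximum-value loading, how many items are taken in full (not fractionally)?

Greedy by value/weight ratio, highest first.
Ratios (sorted): D 17.36, C 9.27, E 6.70, B 4.15, A 3.19
take D (14 @ 243); take C (15 @ 139); take E (23 @ 154); take 24/34 of B → 99.53. Capacity used 76/76.
3 item(s) taken whole; one partial (take 24/34 of B).

3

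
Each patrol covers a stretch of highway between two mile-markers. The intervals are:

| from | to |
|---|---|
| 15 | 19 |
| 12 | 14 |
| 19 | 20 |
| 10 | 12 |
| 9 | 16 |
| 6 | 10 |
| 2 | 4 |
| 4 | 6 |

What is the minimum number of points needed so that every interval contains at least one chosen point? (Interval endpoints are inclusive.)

Process intervals by earliest right end; each time one isn't hit yet, stab at its right endpoint.
Sorted: [2,4] [4,6] [6,10] [10,12] [12,14] [9,16] [15,19] [19,20]
{[2,4],[4,6]} hit by 4; {[6,10],[10,12]} hit by 10; {[12,14],[9,16]} hit by 14; {[15,19],[19,20]} hit by 19.
Points: 4, 10, 14, 19 (4 total).

4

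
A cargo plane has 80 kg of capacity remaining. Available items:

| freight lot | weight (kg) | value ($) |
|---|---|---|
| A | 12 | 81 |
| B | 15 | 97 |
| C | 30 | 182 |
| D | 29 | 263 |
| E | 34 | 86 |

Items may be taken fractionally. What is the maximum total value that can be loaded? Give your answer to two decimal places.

586.60

Sort by value per unit weight and fill in that order.
Order: D (263/29=9.07) > A (81/12=6.75) > B (97/15=6.47) > C (182/30=6.07) > E (86/34=2.53)
Fill: take D (29 @ 263) → take A (12 @ 81) → take B (15 @ 97) → take 24/30 of C → 145.60; 80/80 used.
Total value = 586.60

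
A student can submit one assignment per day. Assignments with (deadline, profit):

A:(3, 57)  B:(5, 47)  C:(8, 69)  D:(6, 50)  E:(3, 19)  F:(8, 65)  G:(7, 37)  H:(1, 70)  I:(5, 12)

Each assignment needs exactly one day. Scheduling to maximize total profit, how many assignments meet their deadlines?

Take jobs in profit order; each goes to the latest open slot no later than its deadline.
By profit: H(d1,70), C(d8,69), F(d8,65), A(d3,57), D(d6,50), B(d5,47), G(d7,37), E(d3,19), I(d5,12)
H→slot 1; C→slot 8; F→slot 7; A→slot 3; D→slot 6; B→slot 5; G→slot 4; E→slot 2; I skipped.
8 of 9 scheduled.

8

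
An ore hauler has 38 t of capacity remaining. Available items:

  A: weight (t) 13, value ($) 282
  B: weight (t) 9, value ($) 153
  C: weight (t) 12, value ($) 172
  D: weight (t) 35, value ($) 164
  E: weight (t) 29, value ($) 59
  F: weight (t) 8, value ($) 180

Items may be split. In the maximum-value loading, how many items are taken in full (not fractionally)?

3

Order: F (180/8=22.50) > A (282/13=21.69) > B (153/9=17.00) > C (172/12=14.33) > D (164/35=4.69) > E (59/29=2.03)
Fill: take F (8 @ 180) → take A (13 @ 282) → take B (9 @ 153) → take 8/12 of C → 114.67; 38/38 used.
3 item(s) taken whole; one partial (take 8/12 of C).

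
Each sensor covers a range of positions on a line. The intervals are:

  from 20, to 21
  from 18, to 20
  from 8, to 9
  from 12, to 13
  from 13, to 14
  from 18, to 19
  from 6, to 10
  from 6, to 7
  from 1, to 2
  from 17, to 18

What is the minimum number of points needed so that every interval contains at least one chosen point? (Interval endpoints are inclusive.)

Process intervals by earliest right end; each time one isn't hit yet, stab at its right endpoint.
By right end: [1,2]  [6,7]  [8,9]  [6,10]  [12,13]  [13,14]  [17,18]  [18,19]  [18,20]  [20,21]
[1,2] uncovered → point at 2; [6,7] uncovered → point at 7; [8,9] uncovered → point at 9; [12,13] uncovered → point at 13; [17,18] uncovered → point at 18; [20,21] uncovered → point at 21.
Points: 2, 7, 9, 13, 18, 21 (6 total).

6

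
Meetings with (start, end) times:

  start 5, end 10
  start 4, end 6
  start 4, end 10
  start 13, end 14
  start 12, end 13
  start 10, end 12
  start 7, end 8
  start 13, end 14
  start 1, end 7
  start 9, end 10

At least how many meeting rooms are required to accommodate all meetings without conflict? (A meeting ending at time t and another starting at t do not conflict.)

4

The answer is the maximum number of intervals overlapping at any instant.
starts: [1, 4, 4, 5, 7, 9, 10, 12, 13, 13]
ends:   [6, 7, 8, 10, 10, 10, 12, 13, 14, 14]
s1→1 s4→2 s4→3 s5→4  — peak 4.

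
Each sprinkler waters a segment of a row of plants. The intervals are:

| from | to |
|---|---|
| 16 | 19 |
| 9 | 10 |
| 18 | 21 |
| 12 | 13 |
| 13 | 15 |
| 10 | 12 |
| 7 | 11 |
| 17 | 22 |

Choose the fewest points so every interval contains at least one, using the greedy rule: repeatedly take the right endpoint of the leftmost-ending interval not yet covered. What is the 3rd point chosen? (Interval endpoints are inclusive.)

By right end: [9,10]  [7,11]  [10,12]  [12,13]  [13,15]  [16,19]  [18,21]  [17,22]
[9,10] uncovered → point at 10; [12,13] uncovered → point at 13; [16,19] uncovered → point at 19.
Points: 10, 13, 19 (3 total).

19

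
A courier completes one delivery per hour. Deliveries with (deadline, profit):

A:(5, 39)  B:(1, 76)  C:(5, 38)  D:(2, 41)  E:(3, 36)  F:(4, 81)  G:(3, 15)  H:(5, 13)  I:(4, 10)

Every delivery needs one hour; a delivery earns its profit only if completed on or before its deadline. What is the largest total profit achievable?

Sort by profit descending; place each in the latest free slot ≤ its deadline.
By profit: F(d4,81), B(d1,76), D(d2,41), A(d5,39), C(d5,38), E(d3,36), G(d3,15), H(d5,13), I(d4,10)
F→slot 4; B→slot 1; D→slot 2; A→slot 5; C→slot 3; E skipped; G skipped; H skipped; I skipped.
Profit = 76 + 41 + 38 + 81 + 39 = 275

275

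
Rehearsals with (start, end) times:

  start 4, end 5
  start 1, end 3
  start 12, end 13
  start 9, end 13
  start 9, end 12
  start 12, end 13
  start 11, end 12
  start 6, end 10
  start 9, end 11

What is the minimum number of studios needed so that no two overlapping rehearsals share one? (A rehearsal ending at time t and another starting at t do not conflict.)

4

starts: [1, 4, 6, 9, 9, 9, 11, 12, 12]
ends:   [3, 5, 10, 11, 12, 12, 13, 13, 13]
s1→1 e3→0 s4→1 e5→0 s6→1 s9→2 s9→3 s9→4  — peak 4.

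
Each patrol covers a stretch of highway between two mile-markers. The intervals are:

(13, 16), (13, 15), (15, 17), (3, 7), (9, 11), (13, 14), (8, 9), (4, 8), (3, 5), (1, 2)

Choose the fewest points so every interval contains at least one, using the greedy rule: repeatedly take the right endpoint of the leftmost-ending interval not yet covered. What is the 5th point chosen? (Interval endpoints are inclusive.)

Sort by right endpoint; whenever an interval is uncovered, place a point at its right end.
Sorted: [1,2] [3,5] [3,7] [4,8] [8,9] [9,11] [13,14] [13,15] [13,16] [15,17]
{[1,2]} hit by 2; {[3,5],[3,7],[4,8]} hit by 5; {[8,9],[9,11]} hit by 9; {[13,14],[13,15],[13,16]} hit by 14; {[15,17]} hit by 17.
Points: 2, 5, 9, 14, 17 (5 total).

17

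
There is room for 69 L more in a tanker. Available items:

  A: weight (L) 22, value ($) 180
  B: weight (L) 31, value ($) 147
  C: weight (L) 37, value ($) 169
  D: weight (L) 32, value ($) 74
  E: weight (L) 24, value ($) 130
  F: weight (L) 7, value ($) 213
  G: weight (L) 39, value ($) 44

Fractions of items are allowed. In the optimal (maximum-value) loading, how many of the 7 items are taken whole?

Ratios (sorted): F 30.43, A 8.18, E 5.42, B 4.74, C 4.57, D 2.31, G 1.13
take F (7 @ 213); take A (22 @ 180); take E (24 @ 130); take 16/31 of B → 75.87. Capacity used 69/69.
3 item(s) taken whole; one partial (take 16/31 of B).

3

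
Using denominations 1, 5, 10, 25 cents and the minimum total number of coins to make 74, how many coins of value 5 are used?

0

74 = 2×25 + 2×10 + 4×1
Count of 5: 0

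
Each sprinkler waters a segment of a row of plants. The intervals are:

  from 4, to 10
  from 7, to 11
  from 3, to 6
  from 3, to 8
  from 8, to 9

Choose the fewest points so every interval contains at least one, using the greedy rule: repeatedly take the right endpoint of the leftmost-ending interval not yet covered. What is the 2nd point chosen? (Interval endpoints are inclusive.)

Sort by right endpoint; whenever an interval is uncovered, place a point at its right end.
Sorted: [3,6] [3,8] [8,9] [4,10] [7,11]
{[3,6],[3,8]} hit by 6; {[8,9],[4,10],[7,11]} hit by 9.
Points: 6, 9 (2 total).

9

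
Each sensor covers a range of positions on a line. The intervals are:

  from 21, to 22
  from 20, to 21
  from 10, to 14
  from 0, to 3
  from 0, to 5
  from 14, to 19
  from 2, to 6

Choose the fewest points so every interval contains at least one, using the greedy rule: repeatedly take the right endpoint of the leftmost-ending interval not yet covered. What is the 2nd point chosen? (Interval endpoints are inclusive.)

By right end: [0,3]  [0,5]  [2,6]  [10,14]  [14,19]  [20,21]  [21,22]
[0,3] uncovered → point at 3; [10,14] uncovered → point at 14; [20,21] uncovered → point at 21.
Points: 3, 14, 21 (3 total).

14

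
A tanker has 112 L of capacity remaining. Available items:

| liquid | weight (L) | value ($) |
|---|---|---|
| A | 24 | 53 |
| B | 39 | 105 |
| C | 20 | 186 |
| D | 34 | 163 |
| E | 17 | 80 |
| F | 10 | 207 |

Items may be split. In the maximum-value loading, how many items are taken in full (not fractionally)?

4

Greedy by value/weight ratio, highest first.
Order: F (207/10=20.70) > C (186/20=9.30) > D (163/34=4.79) > E (80/17=4.71) > B (105/39=2.69) > A (53/24=2.21)
Fill: take F (10 @ 207) → take C (20 @ 186) → take D (34 @ 163) → take E (17 @ 80) → take 31/39 of B → 83.46; 112/112 used.
4 item(s) taken whole; one partial (take 31/39 of B).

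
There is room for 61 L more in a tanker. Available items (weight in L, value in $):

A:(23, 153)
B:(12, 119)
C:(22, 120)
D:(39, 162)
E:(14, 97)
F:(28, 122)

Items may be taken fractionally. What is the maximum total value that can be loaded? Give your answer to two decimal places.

434.45

Ratios (sorted): B 9.92, E 6.93, A 6.65, C 5.45, F 4.36, D 4.15
take B (12 @ 119); take E (14 @ 97); take A (23 @ 153); take 12/22 of C → 65.45. Capacity used 61/61.
Total value = 434.45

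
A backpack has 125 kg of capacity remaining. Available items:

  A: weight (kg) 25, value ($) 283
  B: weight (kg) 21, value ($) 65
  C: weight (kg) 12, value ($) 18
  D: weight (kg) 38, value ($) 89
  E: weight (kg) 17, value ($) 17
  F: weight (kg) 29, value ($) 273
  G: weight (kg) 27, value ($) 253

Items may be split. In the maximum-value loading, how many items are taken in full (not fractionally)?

Sort by value per unit weight and fill in that order.
Order: A (283/25=11.32) > F (273/29=9.41) > G (253/27=9.37) > B (65/21=3.10) > D (89/38=2.34) > C (18/12=1.50) > E (17/17=1.00)
Fill: take A (25 @ 283) → take F (29 @ 273) → take G (27 @ 253) → take B (21 @ 65) → take 23/38 of D → 53.87; 125/125 used.
4 item(s) taken whole; one partial (take 23/38 of D).

4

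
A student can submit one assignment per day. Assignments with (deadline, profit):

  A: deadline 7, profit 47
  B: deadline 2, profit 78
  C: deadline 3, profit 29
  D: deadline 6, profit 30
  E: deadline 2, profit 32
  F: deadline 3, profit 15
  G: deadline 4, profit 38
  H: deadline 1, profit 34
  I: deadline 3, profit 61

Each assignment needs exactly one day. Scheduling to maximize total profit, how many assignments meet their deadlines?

6

Sort by profit descending; place each in the latest free slot ≤ its deadline.
By profit: B(d2,78), I(d3,61), A(d7,47), G(d4,38), H(d1,34), E(d2,32), D(d6,30), C(d3,29), F(d3,15)
B→slot 2; I→slot 3; A→slot 7; G→slot 4; H→slot 1; E skipped; D→slot 6; C skipped; F skipped.
6 of 9 scheduled.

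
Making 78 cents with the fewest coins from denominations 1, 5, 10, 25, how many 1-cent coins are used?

Greedy: take as many of the largest coin as possible, then repeat with the remainder.
78 = 3×25 + 3×1
Count of 1: 3

3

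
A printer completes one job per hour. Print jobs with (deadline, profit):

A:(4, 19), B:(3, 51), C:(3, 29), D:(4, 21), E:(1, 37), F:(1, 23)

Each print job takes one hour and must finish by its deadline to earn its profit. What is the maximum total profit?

138

Sort by profit descending; place each in the latest free slot ≤ its deadline.
By profit: B(d3,51), E(d1,37), C(d3,29), F(d1,23), D(d4,21), A(d4,19)
B→slot 3; E→slot 1; C→slot 2; F skipped; D→slot 4; A skipped.
Profit = 37 + 29 + 51 + 21 = 138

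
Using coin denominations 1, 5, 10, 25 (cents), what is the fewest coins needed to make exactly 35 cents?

2

Use the largest denomination that fits, subtract, and repeat.
35 − 1×25→10 − 1×10→0
Total coins = 1 + 1 = 2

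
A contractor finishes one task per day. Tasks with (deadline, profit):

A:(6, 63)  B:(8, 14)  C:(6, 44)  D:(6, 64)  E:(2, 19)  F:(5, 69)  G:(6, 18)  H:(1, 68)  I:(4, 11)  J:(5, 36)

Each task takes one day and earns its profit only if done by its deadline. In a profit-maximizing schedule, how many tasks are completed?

Take jobs in profit order; each goes to the latest open slot no later than its deadline.
By profit: F(d5,69), H(d1,68), D(d6,64), A(d6,63), C(d6,44), J(d5,36), E(d2,19), G(d6,18), B(d8,14), I(d4,11)
F→slot 5; H→slot 1; D→slot 6; A→slot 4; C→slot 3; J→slot 2; E skipped; G skipped; B→slot 8; I skipped.
7 of 10 scheduled.

7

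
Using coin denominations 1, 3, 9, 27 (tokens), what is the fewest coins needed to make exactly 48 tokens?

4

48 − 1×27→21 − 2×9→3 − 1×3→0
Total coins = 1 + 2 + 1 = 4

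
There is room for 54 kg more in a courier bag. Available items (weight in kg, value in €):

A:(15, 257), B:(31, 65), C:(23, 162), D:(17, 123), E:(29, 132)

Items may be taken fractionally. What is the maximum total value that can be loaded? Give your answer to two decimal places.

Greedy by value/weight ratio, highest first.
Ratios (sorted): A 17.13, D 7.24, C 7.04, E 4.55, B 2.10
take A (15 @ 257); take D (17 @ 123); take 22/23 of C → 154.96. Capacity used 54/54.
Total value = 534.96

534.96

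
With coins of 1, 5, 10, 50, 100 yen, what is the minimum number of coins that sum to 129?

Use the largest denomination that fits, subtract, and repeat.
129 = 1×100 + 2×10 + 1×5 + 4×1
Total coins = 1 + 2 + 1 + 4 = 8

8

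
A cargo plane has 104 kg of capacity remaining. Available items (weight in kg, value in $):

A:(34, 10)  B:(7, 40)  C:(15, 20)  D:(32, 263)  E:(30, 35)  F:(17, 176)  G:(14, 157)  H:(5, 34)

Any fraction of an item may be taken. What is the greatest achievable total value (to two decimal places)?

706.33

Sort by value per unit weight and fill in that order.
Ratios (sorted): G 11.21, F 10.35, D 8.22, H 6.80, B 5.71, C 1.33, E 1.17, A 0.29
take G (14 @ 157); take F (17 @ 176); take D (32 @ 263); take H (5 @ 34); take B (7 @ 40); take C (15 @ 20); take 14/30 of E → 16.33. Capacity used 104/104.
Total value = 706.33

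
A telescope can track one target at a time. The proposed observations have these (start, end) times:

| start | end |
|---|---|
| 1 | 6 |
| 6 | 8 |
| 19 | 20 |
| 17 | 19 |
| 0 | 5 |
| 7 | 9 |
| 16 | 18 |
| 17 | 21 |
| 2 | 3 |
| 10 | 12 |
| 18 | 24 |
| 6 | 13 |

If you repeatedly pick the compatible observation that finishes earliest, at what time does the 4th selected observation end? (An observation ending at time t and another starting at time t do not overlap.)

18

Sorted by end: (2,3)  (0,5)  (1,6)  (6,8)  (7,9)  (10,12)  (6,13)  (16,18)  (17,19)  (19,20)  (17,21)  (18,24)
take (2,3); take (6,8); take (10,12); take (16,18); skip (17,19); take (19,20).
Selected: (2,3) (6,8) (10,12) (16,18) (19,20)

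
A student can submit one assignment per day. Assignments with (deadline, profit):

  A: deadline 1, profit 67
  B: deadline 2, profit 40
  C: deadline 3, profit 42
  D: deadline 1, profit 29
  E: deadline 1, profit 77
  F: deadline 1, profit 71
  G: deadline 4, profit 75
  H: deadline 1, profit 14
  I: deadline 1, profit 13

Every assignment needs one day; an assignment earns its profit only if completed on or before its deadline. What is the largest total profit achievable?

234

Sort by profit descending; place each in the latest free slot ≤ its deadline.
Profit order: E=77 G=75 F=71 A=67 C=42 B=40 D=29 H=14 I=13
Assign: E→slot 1, G→slot 4, F skipped, A skipped, C→slot 3, B→slot 2, D skipped, H skipped, I skipped.
Slots: [1:E] [2:B] [3:C] [4:G]
Profit = 77 + 40 + 42 + 75 = 234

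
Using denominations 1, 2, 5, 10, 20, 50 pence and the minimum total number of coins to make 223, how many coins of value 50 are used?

Greedy: take as many of the largest coin as possible, then repeat with the remainder.
223 − 4×50→23 − 1×20→3 − 1×2→1 − 1×1→0
Count of 50: 4

4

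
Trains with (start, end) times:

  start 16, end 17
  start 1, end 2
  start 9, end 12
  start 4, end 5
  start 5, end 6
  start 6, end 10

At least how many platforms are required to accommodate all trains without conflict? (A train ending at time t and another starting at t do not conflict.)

2

Count concurrent intervals with a sweep; the peak is the room count.
starts: [1, 4, 5, 6, 9, 16]
ends:   [2, 5, 6, 10, 12, 17]
s1→1 e2→0 s4→1 e5→0 s5→1 e6→0 s6→1 s9→2  — peak 2.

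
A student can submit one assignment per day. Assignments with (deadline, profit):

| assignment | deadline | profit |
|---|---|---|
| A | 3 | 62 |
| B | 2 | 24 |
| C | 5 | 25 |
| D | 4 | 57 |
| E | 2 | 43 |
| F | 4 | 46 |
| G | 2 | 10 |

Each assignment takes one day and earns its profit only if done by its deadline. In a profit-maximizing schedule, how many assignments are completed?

Take jobs in profit order; each goes to the latest open slot no later than its deadline.
Profit order: A=62 D=57 F=46 E=43 C=25 B=24 G=10
Assign: A→slot 3, D→slot 4, F→slot 2, E→slot 1, C→slot 5, B skipped, G skipped.
Slots: [1:E] [2:F] [3:A] [4:D] [5:C]
5 of 7 scheduled.

5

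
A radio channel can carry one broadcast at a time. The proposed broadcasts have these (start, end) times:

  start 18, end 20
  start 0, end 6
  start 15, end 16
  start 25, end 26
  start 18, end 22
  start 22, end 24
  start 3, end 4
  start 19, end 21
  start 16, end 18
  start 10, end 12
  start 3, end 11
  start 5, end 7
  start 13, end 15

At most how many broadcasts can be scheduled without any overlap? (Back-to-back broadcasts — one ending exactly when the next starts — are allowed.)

9

Sort by end time and greedily take each interval whose start is ≥ the last chosen end.
Sorted by end: (3,4)  (0,6)  (5,7)  (3,11)  (10,12)  (13,15)  (15,16)  (16,18)  (18,20)  (19,21)  (18,22)  (22,24)  (25,26)
take (3,4); take (5,7); take (10,12); take (13,15); take (15,16); take (16,18); take (18,20); skip (19,21); take (22,24); take (25,26).
Selected 9 broadcasts.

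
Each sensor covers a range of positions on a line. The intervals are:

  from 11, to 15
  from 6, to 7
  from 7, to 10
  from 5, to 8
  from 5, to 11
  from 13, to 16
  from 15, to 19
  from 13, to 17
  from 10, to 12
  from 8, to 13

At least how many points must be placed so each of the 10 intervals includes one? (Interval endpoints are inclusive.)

3

Sorted: [6,7] [5,8] [7,10] [5,11] [10,12] [8,13] [11,15] [13,16] [13,17] [15,19]
{[6,7],[5,8],[7,10],[5,11]} hit by 7; {[10,12],[8,13],[11,15]} hit by 12; {[13,16],[13,17],[15,19]} hit by 16.
Points: 7, 12, 16 (3 total).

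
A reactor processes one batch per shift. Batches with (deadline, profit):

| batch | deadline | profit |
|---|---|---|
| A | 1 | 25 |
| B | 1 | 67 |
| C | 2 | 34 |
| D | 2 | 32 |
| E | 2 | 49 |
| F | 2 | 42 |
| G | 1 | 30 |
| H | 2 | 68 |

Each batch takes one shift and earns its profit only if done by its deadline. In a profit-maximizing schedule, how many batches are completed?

2

By profit: H(d2,68), B(d1,67), E(d2,49), F(d2,42), C(d2,34), D(d2,32), G(d1,30), A(d1,25)
H→slot 2; B→slot 1; E skipped; F skipped; C skipped; D skipped; G skipped; A skipped.
2 of 8 scheduled.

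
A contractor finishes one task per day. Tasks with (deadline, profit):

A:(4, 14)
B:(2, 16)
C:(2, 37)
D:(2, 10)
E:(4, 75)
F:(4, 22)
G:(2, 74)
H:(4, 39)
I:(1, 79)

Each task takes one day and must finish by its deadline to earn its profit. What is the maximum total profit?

Take jobs in profit order; each goes to the latest open slot no later than its deadline.
By profit: I(d1,79), E(d4,75), G(d2,74), H(d4,39), C(d2,37), F(d4,22), B(d2,16), A(d4,14), D(d2,10)
I→slot 1; E→slot 4; G→slot 2; H→slot 3; C skipped; F skipped; B skipped; A skipped; D skipped.
Profit = 79 + 74 + 39 + 75 = 267

267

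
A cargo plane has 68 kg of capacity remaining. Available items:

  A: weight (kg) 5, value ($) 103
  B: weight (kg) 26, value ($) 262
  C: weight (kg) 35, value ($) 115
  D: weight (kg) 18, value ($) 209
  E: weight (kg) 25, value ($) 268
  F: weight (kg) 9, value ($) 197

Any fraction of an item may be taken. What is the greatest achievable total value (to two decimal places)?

Ratios (sorted): F 21.89, A 20.60, D 11.61, E 10.72, B 10.08, C 3.29
take F (9 @ 197); take A (5 @ 103); take D (18 @ 209); take E (25 @ 268); take 11/26 of B → 110.85. Capacity used 68/68.
Total value = 887.85

887.85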